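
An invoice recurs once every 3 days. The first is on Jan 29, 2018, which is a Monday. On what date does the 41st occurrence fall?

The 41st occurrence is 40 intervals after the first: 40 × 3 = 120 days after Jan 29, 2018.
Jan has 31 days — 2 days to the end of Jan leaves 118.
Feb has 28 days (90 left).
Mar has 31 days (59 left).
Apr has 30 days (29 left).
29 days into May → May 29, 2018.

May 29, 2018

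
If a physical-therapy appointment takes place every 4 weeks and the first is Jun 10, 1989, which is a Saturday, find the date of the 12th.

Apr 14, 1990

The 12th occurrence is 11 intervals after the first: 11 × 28 = 308 days after Jun 10, 1989.
Jun has 30 days — 20 days to the end of Jun leaves 288.
Jul has 31 days (257 left).
Aug has 31 days (226 left).
Sep has 30 days (196 left).
Oct has 31 days (165 left).
Nov has 30 days (135 left).
Dec has 31 days (104 left).
Jan has 31 days (73 left).
Feb has 28 days (45 left).
Mar has 31 days (14 left).
14 days into Apr → Apr 14, 1990.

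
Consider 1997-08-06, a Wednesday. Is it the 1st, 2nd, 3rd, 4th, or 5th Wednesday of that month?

1st

Day 6 falls in week ⌈6/7⌉ of the month.
Days 1–7 hold the 1st Wednesday, 8–14 the 2nd, 15–21 the 3rd, 22–28 the 4th, 29–31 the 5th.
6 is in the range for the 1st.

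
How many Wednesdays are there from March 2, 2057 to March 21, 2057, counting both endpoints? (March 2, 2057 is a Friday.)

March 2, 2057 is a Friday; the first Wednesday on or after it is March 7, 2057 (5 days later).
From March 7, 2057 to March 21, 2057 is 21 − 7 = 14 days.
14 ÷ 7 = 2 full weeks with remainder 0, so 2 more Wednesdays after the first → 3.

3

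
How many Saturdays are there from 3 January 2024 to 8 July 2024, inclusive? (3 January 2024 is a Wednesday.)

27

3 January 2024 is a Wednesday; the first Saturday on or after it is 6 January 2024 (3 days later).
From 6 January 2024 to 8 July 2024: 25 + 29 + 31 + 30 + 31 + 30 + 8 = 184 days (rest of January, February, March, April, May, June, July).
184 ÷ 7 = 26 full weeks with remainder 2, so 26 more Saturdays after the first → 27.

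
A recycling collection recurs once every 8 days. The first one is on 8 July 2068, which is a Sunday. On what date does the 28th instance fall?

9 February 2069

The 28th occurrence is 27 intervals after the first: 27 × 8 = 216 days after 8 July 2068.
July has 31 days — 23 days to the end of July leaves 193.
August has 31 days (162 left).
September has 30 days (132 left).
October has 31 days (101 left).
November has 30 days (71 left).
December has 31 days (40 left).
January has 31 days (9 left).
9 days into February → 9 February 2069.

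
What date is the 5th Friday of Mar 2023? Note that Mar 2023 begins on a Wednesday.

Mar 2023 begins on a Wednesday, so the first Friday is Mar 3 (2 days later).
The 5th Friday is 4 weeks later: 3 + 28 = 31.

Mar 31, 2023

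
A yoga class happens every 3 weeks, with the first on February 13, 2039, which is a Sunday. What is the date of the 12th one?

October 2, 2039

The 12th occurrence is 11 intervals after the first: 11 × 21 = 231 days after February 13, 2039.
February has 28 days — 15 days to the end of February leaves 216.
March has 31 days (185 left).
April has 30 days (155 left).
May has 31 days (124 left).
June has 30 days (94 left).
July has 31 days (63 left).
August has 31 days (32 left).
September has 30 days (2 left).
2 days into October → October 2, 2039.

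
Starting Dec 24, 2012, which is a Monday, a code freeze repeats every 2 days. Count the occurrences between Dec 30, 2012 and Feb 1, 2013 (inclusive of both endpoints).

17

Occurrences land 2·i days after Dec 24, 2012 for i = 0, 1, 2, …
Dec 30, 2012 is 6 days after the start; 6 ÷ 2 = 3 remainder 0. First occurrence in the window: #4 on Dec 30, 2012 (3×2 = 6 days in).
Feb 1, 2013 is 39 days after the start; 39 ÷ 2 = 19 remainder 1. Last occurrence in the window: #20 on Jan 31, 2013.
Occurrences #4 through #20: 17 in total.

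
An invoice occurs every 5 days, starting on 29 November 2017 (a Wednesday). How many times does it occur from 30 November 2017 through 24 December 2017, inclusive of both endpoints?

Occurrences land 5·i days after 29 November 2017 for i = 0, 1, 2, …
30 November 2017 is 1 day after the start; 1 ÷ 5 = 0 remainder 1; since the remainder is 1, round up to i = 1. First occurrence in the window: #2 on 4 December 2017 (1×5 = 5 days in).
24 December 2017 is 25 days after the start; 25 ÷ 5 = 5 remainder 0. Last occurrence in the window: #6 on 24 December 2017.
Occurrences #2 through #6: 5 in total.

5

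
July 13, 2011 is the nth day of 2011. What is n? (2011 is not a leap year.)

Days in months before July: 31 + 28 + 31 + 30 + 31 + 30 = 181.
Plus 13 days into July → day 194.

194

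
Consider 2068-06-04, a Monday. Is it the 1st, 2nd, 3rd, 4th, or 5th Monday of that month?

1st

Day 4 falls in week ⌈4/7⌉ of the month.
Days 1–7 hold the 1st Monday, 8–14 the 2nd, 15–21 the 3rd, 22–28 the 4th, 29–31 the 5th.
4 is in the range for the 1st.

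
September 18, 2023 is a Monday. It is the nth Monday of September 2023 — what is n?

Day 18 falls in week ⌈18/7⌉ of the month.
Days 1–7 hold the 1st Monday, 8–14 the 2nd, 15–21 the 3rd, 22–28 the 4th, 29–31 the 5th.
18 is in the range for the 3rd.

3rd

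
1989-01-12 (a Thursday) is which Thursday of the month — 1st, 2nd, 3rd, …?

Day 12 falls in week ⌈12/7⌉ of the month.
Days 1–7 hold the 1st Thursday, 8–14 the 2nd, 15–21 the 3rd, 22–28 the 4th, 29–31 the 5th.
12 is in the range for the 2nd.

2nd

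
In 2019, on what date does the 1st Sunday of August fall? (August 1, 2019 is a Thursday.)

August 2019 begins on a Thursday, so the first Sunday is August 4 (3 days later).

August 4, 2019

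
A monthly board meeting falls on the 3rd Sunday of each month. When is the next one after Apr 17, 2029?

May 20, 2029

Apr 2029 starts on a Sunday; its first Sunday is the 1st, so the 3rd Sunday is the 15th — Apr 15, 2029.
That is not after Apr 17, 2029, so look at May 2029.
May 2029 starts on a Tuesday; its first Sunday is the 6th, so the 3rd Sunday is the 20th — May 20, 2029.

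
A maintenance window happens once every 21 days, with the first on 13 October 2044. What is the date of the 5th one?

The 5th occurrence is 4 intervals after the first: 4 × 21 = 84 days after 13 October 2044.
October has 31 days — 18 days to the end of October leaves 66.
November has 30 days (36 left).
December has 31 days (5 left).
5 days into January → 5 January 2045.

5 January 2045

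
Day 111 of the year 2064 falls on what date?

2064-04-20

January has 31 days (111 − 31 = 80 remain).
February has 29 days (80 − 29 = 51 remain).
March has 31 days (51 − 31 = 20 remain).
20 into April → April 20.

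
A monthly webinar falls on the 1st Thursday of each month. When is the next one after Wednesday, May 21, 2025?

June 5, 2025

May 2025 starts on a Thursday, so its 1st Thursday is May 1, 2025.
That is not after May 21, 2025, so look at June 2025.
June 2025 starts on a Sunday, so its 1st Thursday is June 5, 2025 (4 days in).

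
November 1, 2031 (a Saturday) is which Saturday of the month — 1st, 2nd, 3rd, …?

Day 1 falls in week ⌈1/7⌉ of the month.
Days 1–7 hold the 1st Saturday, 8–14 the 2nd, 15–21 the 3rd, 22–28 the 4th, 29–31 the 5th.
1 is in the range for the 1st.

1st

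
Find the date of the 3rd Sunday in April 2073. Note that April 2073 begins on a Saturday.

April 16, 2073

April 2073 begins on a Saturday, so the first Sunday is April 2 (1 day later).
The 3rd Sunday is 2 weeks later: 2 + 14 = 16.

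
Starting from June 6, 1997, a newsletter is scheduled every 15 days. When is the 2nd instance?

The 2nd occurrence is 1 interval after the first: 1 × 15 = 15 days after June 6, 1997.
15 days later is June 21, 1997.

June 21, 1997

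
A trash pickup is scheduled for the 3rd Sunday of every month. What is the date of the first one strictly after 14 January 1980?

January 1980 starts on a Tuesday; its first Sunday is the 6th, so the 3rd Sunday is the 20th — 20 January 1980.
20 January 1980 is after 14 January 1980, so that is the next one.

20 January 1980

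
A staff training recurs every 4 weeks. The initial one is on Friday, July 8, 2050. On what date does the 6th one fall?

The 6th occurrence is 5 intervals after the first: 5 × 28 = 140 days after July 8, 2050.
July has 31 days — 23 days to the end of July leaves 117.
August has 31 days (86 left).
September has 30 days (56 left).
October has 31 days (25 left).
25 days into November → November 25, 2050.

November 25, 2050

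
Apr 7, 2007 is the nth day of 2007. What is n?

97

Days in months before Apr: 31 + 28 + 31 = 90.
Plus 7 days into Apr → day 97.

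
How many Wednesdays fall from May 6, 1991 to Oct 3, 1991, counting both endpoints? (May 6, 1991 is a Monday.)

May 6, 1991 is a Monday; the first Wednesday on or after it is May 8, 1991 (2 days later).
From May 8, 1991 to Oct 3, 1991: 23 + 30 + 31 + 31 + 30 + 3 = 148 days (rest of May, Jun, Jul, Aug, Sep, Oct).
148 ÷ 7 = 21 full weeks with remainder 1, so 21 more Wednesdays after the first → 22.

22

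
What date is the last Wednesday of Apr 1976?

Apr 28, 1976

Apr 1976 begins on a Thursday, so the first Wednesday is Apr 7 (6 days later).
Apr 1976 has 30 days. Adding weeks: 7, 14, 21, 28 — the last one ≤ 30 is the 28th.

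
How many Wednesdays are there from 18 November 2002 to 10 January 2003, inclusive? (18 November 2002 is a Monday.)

18 November 2002 is a Monday; the first Wednesday on or after it is 20 November 2002 (2 days later).
From 20 November 2002 to 10 January 2003: 10 + 31 + 10 = 51 days (rest of November, December, January).
51 ÷ 7 = 7 full weeks with remainder 2, so 7 more Wednesdays after the first → 8.

8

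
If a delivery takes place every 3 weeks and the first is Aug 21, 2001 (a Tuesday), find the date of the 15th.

Jun 11, 2002

The 15th occurrence is 14 intervals after the first: 14 × 21 = 294 days after Aug 21, 2001.
Aug has 31 days — 10 days to the end of Aug leaves 284.
Sep has 30 days (254 left).
Oct has 31 days (223 left).
Nov has 30 days (193 left).
Dec has 31 days (162 left).
Jan has 31 days (131 left).
Feb has 28 days (103 left).
Mar has 31 days (72 left).
Apr has 30 days (42 left).
May has 31 days (11 left).
11 days into Jun → Jun 11, 2002.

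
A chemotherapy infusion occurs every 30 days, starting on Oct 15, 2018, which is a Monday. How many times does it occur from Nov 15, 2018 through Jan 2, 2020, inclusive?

13

Occurrences land 30·i days after Oct 15, 2018 for i = 0, 1, 2, …
Nov 15, 2018 is 31 days after the start; 31 ÷ 30 = 1 remainder 1; since the remainder is 1, round up to i = 2. First occurrence in the window: #3 on Dec 14, 2018 (2×30 = 60 days in).
Jan 2, 2020 is 444 days after the start; 444 ÷ 30 = 14 remainder 24. Last occurrence in the window: #15 on Dec 9, 2019.
Occurrences #3 through #15: 13 in total.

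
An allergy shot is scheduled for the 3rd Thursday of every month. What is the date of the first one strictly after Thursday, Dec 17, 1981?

Jan 21, 1982

Dec 1981 starts on a Tuesday; its first Thursday is the 3rd, so the 3rd Thursday is the 17th — Dec 17, 1981.
That is not after Dec 17, 1981, so look at Jan 1982.
Jan 1982 starts on a Friday; its first Thursday is the 7th, so the 3rd Thursday is the 21st — Jan 21, 1982.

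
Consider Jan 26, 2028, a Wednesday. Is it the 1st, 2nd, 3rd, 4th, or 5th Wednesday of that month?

4th

Day 26 falls in week ⌈26/7⌉ of the month.
Days 1–7 hold the 1st Wednesday, 8–14 the 2nd, 15–21 the 3rd, 22–28 the 4th, 29–31 the 5th.
26 is in the range for the 4th.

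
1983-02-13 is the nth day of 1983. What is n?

44

Days in months before February: 31 = 31.
Plus 13 days into February → day 44.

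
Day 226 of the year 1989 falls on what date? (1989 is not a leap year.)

14 August 1989

January has 31 days (226 − 31 = 195 remain).
February has 28 days (195 − 28 = 167 remain).
March has 31 days (167 − 31 = 136 remain).
April has 30 days (136 − 30 = 106 remain).
May has 31 days (106 − 31 = 75 remain).
June has 30 days (75 − 30 = 45 remain).
July has 31 days (45 − 31 = 14 remain).
14 into August → August 14.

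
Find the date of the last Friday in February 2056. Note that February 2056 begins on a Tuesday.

February 2056 begins on a Tuesday, so the first Friday is February 4 (3 days later).
February 2056 has 29 days. Adding weeks: 4, 11, 18, 25 — the last one ≤ 29 is the 25th.

February 25, 2056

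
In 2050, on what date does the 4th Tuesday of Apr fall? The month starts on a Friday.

Apr 26, 2050

Apr 2050 begins on a Friday, so the first Tuesday is Apr 5 (4 days later).
The 4th Tuesday is 3 weeks later: 5 + 21 = 26.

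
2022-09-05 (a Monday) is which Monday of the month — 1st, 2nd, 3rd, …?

Day 5 falls in week ⌈5/7⌉ of the month.
Days 1–7 hold the 1st Monday, 8–14 the 2nd, 15–21 the 3rd, 22–28 the 4th, 29–31 the 5th.
5 is in the range for the 1st.

1st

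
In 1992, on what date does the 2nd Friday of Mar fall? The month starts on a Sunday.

Mar 1992 begins on a Sunday, so the first Friday is Mar 6 (5 days later).
The 2nd Friday is 1 weeks later: 6 + 7 = 13.

Mar 13, 1992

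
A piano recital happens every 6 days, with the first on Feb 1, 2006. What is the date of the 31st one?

Jul 31, 2006

The 31st occurrence is 30 intervals after the first: 30 × 6 = 180 days after Feb 1, 2006.
Feb has 28 days — 27 days to the end of Feb leaves 153.
Mar has 31 days (122 left).
Apr has 30 days (92 left).
May has 31 days (61 left).
Jun has 30 days (31 left).
31 days into Jul → Jul 31, 2006.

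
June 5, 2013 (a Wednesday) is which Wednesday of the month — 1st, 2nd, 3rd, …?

1st

Day 5 falls in week ⌈5/7⌉ of the month.
Days 1–7 hold the 1st Wednesday, 8–14 the 2nd, 15–21 the 3rd, 22–28 the 4th, 29–31 the 5th.
5 is in the range for the 1st.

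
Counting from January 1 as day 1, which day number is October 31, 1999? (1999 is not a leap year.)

304

Days in months before October: 31 + 28 + 31 + 30 + 31 + 30 + 31 + 31 + 30 = 273.
Plus 31 days into October → day 304.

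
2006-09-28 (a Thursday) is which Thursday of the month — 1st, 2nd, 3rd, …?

4th

Day 28 falls in week ⌈28/7⌉ of the month.
Days 1–7 hold the 1st Thursday, 8–14 the 2nd, 15–21 the 3rd, 22–28 the 4th, 29–31 the 5th.
28 is in the range for the 4th.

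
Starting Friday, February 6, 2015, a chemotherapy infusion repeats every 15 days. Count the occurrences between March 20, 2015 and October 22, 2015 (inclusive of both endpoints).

15

Occurrences land 15·i days after February 6, 2015 for i = 0, 1, 2, …
March 20, 2015 is 42 days after the start; 42 ÷ 15 = 2 remainder 12; since the remainder is 12, round up to i = 3. First occurrence in the window: #4 on March 23, 2015 (3×15 = 45 days in).
October 22, 2015 is 258 days after the start; 258 ÷ 15 = 17 remainder 3. Last occurrence in the window: #18 on October 19, 2015.
Occurrences #4 through #18: 15 in total.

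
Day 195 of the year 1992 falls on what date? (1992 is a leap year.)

13 July 1992

January has 31 days (195 − 31 = 164 remain).
February has 29 days (164 − 29 = 135 remain).
March has 31 days (135 − 31 = 104 remain).
April has 30 days (104 − 30 = 74 remain).
May has 31 days (74 − 31 = 43 remain).
June has 30 days (43 − 30 = 13 remain).
13 into July → July 13.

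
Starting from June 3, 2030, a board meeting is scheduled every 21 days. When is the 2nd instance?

June 24, 2030

The 2nd occurrence is 1 interval after the first: 1 × 21 = 21 days after June 3, 2030.
21 days later is June 24, 2030.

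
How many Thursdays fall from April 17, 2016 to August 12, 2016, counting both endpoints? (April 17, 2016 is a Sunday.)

17

April 17, 2016 is a Sunday; the first Thursday on or after it is April 21, 2016 (4 days later).
From April 21, 2016 to August 12, 2016: 9 + 31 + 30 + 31 + 12 = 113 days (rest of April, May, June, July, August).
113 ÷ 7 = 16 full weeks with remainder 1, so 16 more Thursdays after the first → 17.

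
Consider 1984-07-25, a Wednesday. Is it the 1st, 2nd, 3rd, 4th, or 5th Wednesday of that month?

4th

Day 25 falls in week ⌈25/7⌉ of the month.
Days 1–7 hold the 1st Wednesday, 8–14 the 2nd, 15–21 the 3rd, 22–28 the 4th, 29–31 the 5th.
25 is in the range for the 4th.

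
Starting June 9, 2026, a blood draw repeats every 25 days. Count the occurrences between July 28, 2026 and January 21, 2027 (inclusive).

Occurrences land 25·i days after June 9, 2026 for i = 0, 1, 2, …
July 28, 2026 is 49 days after the start; 49 ÷ 25 = 1 remainder 24; since the remainder is 24, round up to i = 2. First occurrence in the window: #3 on July 29, 2026 (2×25 = 50 days in).
January 21, 2027 is 226 days after the start; 226 ÷ 25 = 9 remainder 1. Last occurrence in the window: #10 on January 20, 2027.
Occurrences #3 through #10: 8 in total.

8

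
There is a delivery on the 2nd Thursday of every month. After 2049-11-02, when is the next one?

2049-11-11

November 2049 starts on a Monday; its first Thursday is the 4th, so the 2nd Thursday is the 11th — 2049-11-11.
2049-11-11 is after 2049-11-02, so that is the next one.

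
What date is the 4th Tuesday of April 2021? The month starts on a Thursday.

2021-04-27

April 2021 begins on a Thursday, so the first Tuesday is April 6 (5 days later).
The 4th Tuesday is 3 weeks later: 6 + 21 = 27.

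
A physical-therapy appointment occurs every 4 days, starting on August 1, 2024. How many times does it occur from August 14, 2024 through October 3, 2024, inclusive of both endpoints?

Occurrences land 4·i days after August 1, 2024 for i = 0, 1, 2, …
August 14, 2024 is 13 days after the start; 13 ÷ 4 = 3 remainder 1; since the remainder is 1, round up to i = 4. First occurrence in the window: #5 on August 17, 2024 (4×4 = 16 days in).
October 3, 2024 is 63 days after the start; 63 ÷ 4 = 15 remainder 3. Last occurrence in the window: #16 on September 30, 2024.
Occurrences #5 through #16: 12 in total.

12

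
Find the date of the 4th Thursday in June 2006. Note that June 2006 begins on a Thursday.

June 2006 begins on a Thursday, so the first Thursday is June 1.
The 4th Thursday is 3 weeks later: 1 + 21 = 22.

2006-06-22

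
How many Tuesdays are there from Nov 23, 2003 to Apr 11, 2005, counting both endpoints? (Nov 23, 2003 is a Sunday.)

Nov 23, 2003 is a Sunday; the first Tuesday on or after it is Nov 25, 2003 (2 days later).
From Nov 25, 2003 to Apr 11, 2005: 36 + 366 + 101 = 503 days (rest of 2003, 2004, to Apr 11, 2005 in 2005).
503 ÷ 7 = 71 full weeks with remainder 6, so 71 more Tuesdays after the first → 72.

72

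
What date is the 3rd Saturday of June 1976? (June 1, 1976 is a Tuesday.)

1976-06-19

June 1976 begins on a Tuesday, so the first Saturday is June 5 (4 days later).
The 3rd Saturday is 2 weeks later: 5 + 14 = 19.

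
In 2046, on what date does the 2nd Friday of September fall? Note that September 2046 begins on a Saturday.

2046-09-14

September 2046 begins on a Saturday, so the first Friday is September 7 (6 days later).
The 2nd Friday is 1 weeks later: 7 + 7 = 14.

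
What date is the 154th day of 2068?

June 2, 2068

January has 31 days (154 − 31 = 123 remain).
February has 29 days (123 − 29 = 94 remain).
March has 31 days (94 − 31 = 63 remain).
April has 30 days (63 − 30 = 33 remain).
May has 31 days (33 − 31 = 2 remain).
2 into June → June 2.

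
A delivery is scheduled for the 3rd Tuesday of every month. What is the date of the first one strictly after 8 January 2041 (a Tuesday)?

January 2041 starts on a Tuesday; its first Tuesday is the 1st, so the 3rd Tuesday is the 15th — 15 January 2041.
15 January 2041 is after 8 January 2041, so that is the next one.

15 January 2041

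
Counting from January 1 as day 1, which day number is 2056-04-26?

117

Days in months before April: 31 + 29 + 31 = 91.
Plus 26 days into April → day 117.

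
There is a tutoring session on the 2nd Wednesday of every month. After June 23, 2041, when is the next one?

July 10, 2041

June 2041 starts on a Saturday; its first Wednesday is the 5th, so the 2nd Wednesday is the 12th — June 12, 2041.
That is not after June 23, 2041, so look at July 2041.
July 2041 starts on a Monday; its first Wednesday is the 3rd, so the 2nd Wednesday is the 10th — July 10, 2041.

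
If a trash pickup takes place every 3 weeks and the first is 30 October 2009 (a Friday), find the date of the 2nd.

The 2nd occurrence is 1 interval after the first: 1 × 21 = 21 days after 30 October 2009.
October has 31 days — 1 day to the end of October leaves 20.
20 days into November → 20 November 2009.

20 November 2009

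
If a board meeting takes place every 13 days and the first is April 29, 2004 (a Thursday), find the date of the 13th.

October 2, 2004

The 13th occurrence is 12 intervals after the first: 12 × 13 = 156 days after April 29, 2004.
April has 30 days — 1 day to the end of April leaves 155.
May has 31 days (124 left).
June has 30 days (94 left).
July has 31 days (63 left).
August has 31 days (32 left).
September has 30 days (2 left).
2 days into October → October 2, 2004.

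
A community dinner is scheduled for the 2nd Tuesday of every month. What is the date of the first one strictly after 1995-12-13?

December 1995 starts on a Friday; its first Tuesday is the 5th, so the 2nd Tuesday is the 12th — 1995-12-12.
That is not after 1995-12-13, so look at January 1996.
January 1996 starts on a Monday; its first Tuesday is the 2nd, so the 2nd Tuesday is the 9th — 1996-01-09.

1996-01-09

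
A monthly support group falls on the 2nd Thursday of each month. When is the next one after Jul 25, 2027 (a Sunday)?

Aug 12, 2027

Jul 2027 starts on a Thursday; its first Thursday is the 1st, so the 2nd Thursday is the 8th — Jul 8, 2027.
That is not after Jul 25, 2027, so look at Aug 2027.
Aug 2027 starts on a Sunday; its first Thursday is the 5th, so the 2nd Thursday is the 12th — Aug 12, 2027.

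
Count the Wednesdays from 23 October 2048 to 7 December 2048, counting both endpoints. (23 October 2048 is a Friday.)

6

23 October 2048 is a Friday; the first Wednesday on or after it is 28 October 2048 (5 days later).
From 28 October 2048 to 7 December 2048: 3 + 30 + 7 = 40 days (rest of October, November, December).
40 ÷ 7 = 5 full weeks with remainder 5, so 5 more Wednesdays after the first → 6.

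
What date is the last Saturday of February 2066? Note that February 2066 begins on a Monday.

February 2066 begins on a Monday, so the first Saturday is February 6 (5 days later).
February 2066 has 28 days. Adding weeks: 6, 13, 20, 27 — the last one ≤ 28 is the 27th.

February 27, 2066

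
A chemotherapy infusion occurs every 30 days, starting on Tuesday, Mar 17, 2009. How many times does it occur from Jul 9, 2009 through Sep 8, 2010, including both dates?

Occurrences land 30·i days after Mar 17, 2009 for i = 0, 1, 2, …
Jul 9, 2009 is 114 days after the start; 114 ÷ 30 = 3 remainder 24; since the remainder is 24, round up to i = 4. First occurrence in the window: #5 on Jul 15, 2009 (4×30 = 120 days in).
Sep 8, 2010 is 540 days after the start; 540 ÷ 30 = 18 remainder 0. Last occurrence in the window: #19 on Sep 8, 2010.
Occurrences #5 through #19: 15 in total.

15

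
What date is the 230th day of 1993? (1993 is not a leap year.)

1993-08-18

January has 31 days (230 − 31 = 199 remain).
February has 28 days (199 − 28 = 171 remain).
March has 31 days (171 − 31 = 140 remain).
April has 30 days (140 − 30 = 110 remain).
May has 31 days (110 − 31 = 79 remain).
June has 30 days (79 − 30 = 49 remain).
July has 31 days (49 − 31 = 18 remain).
18 into August → August 18.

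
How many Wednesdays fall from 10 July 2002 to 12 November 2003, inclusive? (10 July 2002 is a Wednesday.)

71

10 July 2002 is a Wednesday; the first Wednesday on or after it is 10 July 2002.
From 10 July 2002 to 12 November 2003: 174 + 316 = 490 days (rest of 2002, to 12 November 2003 in 2003).
490 ÷ 7 = 70 full weeks with remainder 0, so 70 more Wednesdays after the first → 71.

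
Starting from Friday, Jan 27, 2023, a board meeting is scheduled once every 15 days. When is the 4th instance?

Mar 13, 2023

The 4th occurrence is 3 intervals after the first: 3 × 15 = 45 days after Jan 27, 2023.
Jan has 31 days — 4 days to the end of Jan leaves 41.
Feb has 28 days (13 left).
13 days into Mar → Mar 13, 2023.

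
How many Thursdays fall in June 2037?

4

June 1, 2037 is a Monday; the first Thursday on or after it is June 4, 2037 (3 days later).
From June 4, 2037 to June 30, 2037 is 30 − 4 = 26 days.
26 ÷ 7 = 3 full weeks with remainder 5, so 3 more Thursdays after the first → 4.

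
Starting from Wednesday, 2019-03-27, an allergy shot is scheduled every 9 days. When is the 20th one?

2019-09-14

The 20th occurrence is 19 intervals after the first: 19 × 9 = 171 days after 2019-03-27.
March has 31 days — 4 days to the end of March leaves 167.
April has 30 days (137 left).
May has 31 days (106 left).
June has 30 days (76 left).
July has 31 days (45 left).
August has 31 days (14 left).
14 days into September → 2019-09-14.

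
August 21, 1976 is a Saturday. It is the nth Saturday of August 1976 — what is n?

3rd

Day 21 falls in week ⌈21/7⌉ of the month.
Days 1–7 hold the 1st Saturday, 8–14 the 2nd, 15–21 the 3rd, 22–28 the 4th, 29–31 the 5th.
21 is in the range for the 3rd.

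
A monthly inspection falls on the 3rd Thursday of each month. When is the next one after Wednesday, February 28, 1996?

February 1996 starts on a Thursday; its first Thursday is the 1st, so the 3rd Thursday is the 15th — February 15, 1996.
That is not after February 28, 1996, so look at March 1996.
March 1996 starts on a Friday; its first Thursday is the 7th, so the 3rd Thursday is the 21st — March 21, 1996.

March 21, 1996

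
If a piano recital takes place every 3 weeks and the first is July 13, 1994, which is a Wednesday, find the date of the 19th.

July 26, 1995

The 19th occurrence is 18 intervals after the first: 18 × 21 = 378 days after July 13, 1994.
July has 31 days — 18 days to the end of July leaves 360.
August has 31 days (329 left).
September has 30 days (299 left).
October has 31 days (268 left).
November has 30 days (238 left).
December has 31 days (207 left).
January has 31 days (176 left).
February has 28 days (148 left).
March has 31 days (117 left).
April has 30 days (87 left).
May has 31 days (56 left).
June has 30 days (26 left).
26 days into July → July 26, 1995.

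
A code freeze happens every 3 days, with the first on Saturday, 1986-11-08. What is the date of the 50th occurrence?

1987-04-04

The 50th occurrence is 49 intervals after the first: 49 × 3 = 147 days after 1986-11-08.
November has 30 days — 22 days to the end of November leaves 125.
December has 31 days (94 left).
January has 31 days (63 left).
February has 28 days (35 left).
March has 31 days (4 left).
4 days into April → 1987-04-04.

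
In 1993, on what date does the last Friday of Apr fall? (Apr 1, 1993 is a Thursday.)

Apr 1993 begins on a Thursday, so the first Friday is Apr 2 (1 day later).
Apr 1993 has 30 days. Adding weeks: 2, 9, 16, 23, 30 — the last one ≤ 30 is the 30th.

Apr 30, 1993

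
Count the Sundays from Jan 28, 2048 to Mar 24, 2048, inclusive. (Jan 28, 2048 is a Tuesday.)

8

Jan 28, 2048 is a Tuesday; the first Sunday on or after it is Feb 2, 2048 (5 days later).
From Feb 2, 2048 to Mar 24, 2048: 27 + 24 = 51 days (rest of Feb, Mar).
51 ÷ 7 = 7 full weeks with remainder 2, so 7 more Sundays after the first → 8.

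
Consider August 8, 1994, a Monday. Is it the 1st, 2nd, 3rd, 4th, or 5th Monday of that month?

Day 8 falls in week ⌈8/7⌉ of the month.
Days 1–7 hold the 1st Monday, 8–14 the 2nd, 15–21 the 3rd, 22–28 the 4th, 29–31 the 5th.
8 is in the range for the 2nd.

2nd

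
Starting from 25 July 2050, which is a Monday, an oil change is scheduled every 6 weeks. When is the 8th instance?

15 May 2051

The 8th occurrence is 7 intervals after the first: 7 × 42 = 294 days after 25 July 2050.
July has 31 days — 6 days to the end of July leaves 288.
August has 31 days (257 left).
September has 30 days (227 left).
October has 31 days (196 left).
November has 30 days (166 left).
December has 31 days (135 left).
January has 31 days (104 left).
February has 28 days (76 left).
March has 31 days (45 left).
April has 30 days (15 left).
15 days into May → 15 May 2051.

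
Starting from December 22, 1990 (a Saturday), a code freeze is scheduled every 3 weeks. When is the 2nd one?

January 12, 1991

The 2nd occurrence is 1 interval after the first: 1 × 21 = 21 days after December 22, 1990.
December has 31 days — 9 days to the end of December leaves 12.
12 days into January → January 12, 1991.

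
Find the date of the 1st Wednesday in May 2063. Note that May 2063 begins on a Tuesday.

2063-05-02

May 2063 begins on a Tuesday, so the first Wednesday is May 2 (1 day later).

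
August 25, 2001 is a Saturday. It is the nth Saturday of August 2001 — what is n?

Day 25 falls in week ⌈25/7⌉ of the month.
Days 1–7 hold the 1st Saturday, 8–14 the 2nd, 15–21 the 3rd, 22–28 the 4th, 29–31 the 5th.
25 is in the range for the 4th.

4th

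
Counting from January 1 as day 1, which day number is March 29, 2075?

Days in months before March: 31 + 28 = 59.
Plus 29 days into March → day 88.

88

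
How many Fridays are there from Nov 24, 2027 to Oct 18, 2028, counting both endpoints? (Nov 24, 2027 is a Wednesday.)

Nov 24, 2027 is a Wednesday; the first Friday on or after it is Nov 26, 2027 (2 days later).
From Nov 26, 2027 to Oct 18, 2028: 35 + 292 = 327 days (rest of 2027, to Oct 18, 2028 in 2028).
327 ÷ 7 = 46 full weeks with remainder 5, so 46 more Fridays after the first → 47.

47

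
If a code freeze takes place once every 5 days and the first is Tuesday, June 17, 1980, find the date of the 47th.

February 2, 1981

The 47th occurrence is 46 intervals after the first: 46 × 5 = 230 days after June 17, 1980.
June has 30 days — 13 days to the end of June leaves 217.
July has 31 days (186 left).
August has 31 days (155 left).
September has 30 days (125 left).
October has 31 days (94 left).
November has 30 days (64 left).
December has 31 days (33 left).
January has 31 days (2 left).
2 days into February → February 2, 1981.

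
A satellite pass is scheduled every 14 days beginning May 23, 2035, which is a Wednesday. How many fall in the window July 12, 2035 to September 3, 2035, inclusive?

4

Occurrences land 14·i days after May 23, 2035 for i = 0, 1, 2, …
July 12, 2035 is 50 days after the start; 50 ÷ 14 = 3 remainder 8; since the remainder is 8, round up to i = 4. First occurrence in the window: #5 on July 18, 2035 (4×14 = 56 days in).
September 3, 2035 is 103 days after the start; 103 ÷ 14 = 7 remainder 5. Last occurrence in the window: #8 on August 29, 2035.
Occurrences #5 through #8: 4 in total.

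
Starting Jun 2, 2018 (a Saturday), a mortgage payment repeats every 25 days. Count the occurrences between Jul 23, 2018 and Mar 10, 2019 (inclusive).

Occurrences land 25·i days after Jun 2, 2018 for i = 0, 1, 2, …
Jul 23, 2018 is 51 days after the start; 51 ÷ 25 = 2 remainder 1; since the remainder is 1, round up to i = 3. First occurrence in the window: #4 on Aug 16, 2018 (3×25 = 75 days in).
Mar 10, 2019 is 281 days after the start; 281 ÷ 25 = 11 remainder 6. Last occurrence in the window: #12 on Mar 4, 2019.
Occurrences #4 through #12: 9 in total.

9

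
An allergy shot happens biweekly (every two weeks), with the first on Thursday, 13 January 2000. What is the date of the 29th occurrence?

8 February 2001

The 29th occurrence is 28 intervals after the first: 28 × 14 = 392 days after 13 January 2000.
January has 31 days — 18 days to the end of January leaves 374.
February has 29 days (345 left).
March has 31 days (314 left).
April has 30 days (284 left).
May has 31 days (253 left).
June has 30 days (223 left).
July has 31 days (192 left).
August has 31 days (161 left).
September has 30 days (131 left).
October has 31 days (100 left).
November has 30 days (70 left).
December has 31 days (39 left).
January has 31 days (8 left).
8 days into February → 8 February 2001.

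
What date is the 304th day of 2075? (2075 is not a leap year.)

2075-10-31

January has 31 days (304 − 31 = 273 remain).
February has 28 days (273 − 28 = 245 remain).
March has 31 days (245 − 31 = 214 remain).
April has 30 days (214 − 30 = 184 remain).
May has 31 days (184 − 31 = 153 remain).
June has 30 days (153 − 30 = 123 remain).
July has 31 days (123 − 31 = 92 remain).
August has 31 days (92 − 31 = 61 remain).
September has 30 days (61 − 30 = 31 remain).
31 into October → October 31.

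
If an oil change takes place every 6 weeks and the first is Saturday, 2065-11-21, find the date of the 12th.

2067-02-26

The 12th occurrence is 11 intervals after the first: 11 × 42 = 462 days after 2065-11-21.
November has 30 days — 9 days to the end of November leaves 453.
From end of November to end of 2065 is 31 days (422 left).
2066 has 365 days (57 left).
January has 31 days (26 left).
26 days into February → 2067-02-26.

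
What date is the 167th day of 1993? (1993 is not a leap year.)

Jun 16, 1993

Jan has 31 days (167 − 31 = 136 remain).
Feb has 28 days (136 − 28 = 108 remain).
Mar has 31 days (108 − 31 = 77 remain).
Apr has 30 days (77 − 30 = 47 remain).
May has 31 days (47 − 31 = 16 remain).
16 into Jun → Jun 16.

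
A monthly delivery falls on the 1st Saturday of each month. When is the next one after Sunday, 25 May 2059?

May 2059 starts on a Thursday, so its 1st Saturday is 3 May 2059 (2 days in).
That is not after 25 May 2059, so look at June 2059.
June 2059 starts on a Sunday, so its 1st Saturday is 7 June 2059 (6 days in).

7 June 2059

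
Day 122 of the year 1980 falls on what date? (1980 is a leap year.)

Jan has 31 days (122 − 31 = 91 remain).
Feb has 29 days (91 − 29 = 62 remain).
Mar has 31 days (62 − 31 = 31 remain).
Apr has 30 days (31 − 30 = 1 remain).
1 into May → May 1.

May 1, 1980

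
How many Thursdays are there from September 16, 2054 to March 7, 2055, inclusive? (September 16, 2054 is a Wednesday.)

September 16, 2054 is a Wednesday; the first Thursday on or after it is September 17, 2054 (1 day later).
From September 17, 2054 to March 7, 2055: 13 + 31 + 30 + 31 + 31 + 28 + 7 = 171 days (rest of September, October, November, December, January, February, March).
171 ÷ 7 = 24 full weeks with remainder 3, so 24 more Thursdays after the first → 25.

25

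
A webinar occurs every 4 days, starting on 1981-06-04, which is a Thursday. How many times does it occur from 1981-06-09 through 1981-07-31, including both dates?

Occurrences land 4·i days after 1981-06-04 for i = 0, 1, 2, …
1981-06-09 is 5 days after the start; 5 ÷ 4 = 1 remainder 1; since the remainder is 1, round up to i = 2. First occurrence in the window: #3 on 1981-06-12 (2×4 = 8 days in).
1981-07-31 is 57 days after the start; 57 ÷ 4 = 14 remainder 1. Last occurrence in the window: #15 on 1981-07-30.
Occurrences #3 through #15: 13 in total.

13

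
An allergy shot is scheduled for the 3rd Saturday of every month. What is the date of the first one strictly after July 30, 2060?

August 21, 2060

July 2060 starts on a Thursday; its first Saturday is the 3rd, so the 3rd Saturday is the 17th — July 17, 2060.
That is not after July 30, 2060, so look at August 2060.
August 2060 starts on a Sunday; its first Saturday is the 7th, so the 3rd Saturday is the 21st — August 21, 2060.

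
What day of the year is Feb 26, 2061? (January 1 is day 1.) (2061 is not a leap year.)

Days in months before Feb: 31 = 31.
Plus 26 days into Feb → day 57.

57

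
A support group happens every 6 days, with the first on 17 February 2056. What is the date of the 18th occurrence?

The 18th occurrence is 17 intervals after the first: 17 × 6 = 102 days after 17 February 2056.
February has 29 days — 12 days to the end of February leaves 90.
March has 31 days (59 left).
April has 30 days (29 left).
29 days into May → 29 May 2056.

29 May 2056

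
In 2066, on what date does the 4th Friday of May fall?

May 2066 begins on a Saturday, so the first Friday is May 7 (6 days later).
The 4th Friday is 3 weeks later: 7 + 21 = 28.

2066-05-28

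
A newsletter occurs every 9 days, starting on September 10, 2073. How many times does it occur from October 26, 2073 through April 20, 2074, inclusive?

Occurrences land 9·i days after September 10, 2073 for i = 0, 1, 2, …
October 26, 2073 is 46 days after the start; 46 ÷ 9 = 5 remainder 1; since the remainder is 1, round up to i = 6. First occurrence in the window: #7 on November 3, 2073 (6×9 = 54 days in).
April 20, 2074 is 222 days after the start; 222 ÷ 9 = 24 remainder 6. Last occurrence in the window: #25 on April 14, 2074.
Occurrences #7 through #25: 19 in total.

19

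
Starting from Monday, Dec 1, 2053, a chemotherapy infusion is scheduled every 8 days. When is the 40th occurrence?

The 40th occurrence is 39 intervals after the first: 39 × 8 = 312 days after Dec 1, 2053.
Dec has 31 days — 30 days to the end of Dec leaves 282.
Jan has 31 days (251 left).
Feb has 28 days (223 left).
Mar has 31 days (192 left).
Apr has 30 days (162 left).
May has 31 days (131 left).
Jun has 30 days (101 left).
Jul has 31 days (70 left).
Aug has 31 days (39 left).
Sep has 30 days (9 left).
9 days into Oct → Oct 9, 2054.

Oct 9, 2054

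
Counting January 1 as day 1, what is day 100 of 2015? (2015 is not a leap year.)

10 April 2015

January has 31 days (100 − 31 = 69 remain).
February has 28 days (69 − 28 = 41 remain).
March has 31 days (41 − 31 = 10 remain).
10 into April → April 10.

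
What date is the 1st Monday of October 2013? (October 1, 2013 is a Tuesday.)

2013-10-07

October 2013 begins on a Tuesday, so the first Monday is October 7 (6 days later).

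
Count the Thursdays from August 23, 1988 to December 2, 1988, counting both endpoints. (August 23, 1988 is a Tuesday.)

15

August 23, 1988 is a Tuesday; the first Thursday on or after it is August 25, 1988 (2 days later).
From August 25, 1988 to December 2, 1988: 6 + 30 + 31 + 30 + 2 = 99 days (rest of August, September, October, November, December).
99 ÷ 7 = 14 full weeks with remainder 1, so 14 more Thursdays after the first → 15.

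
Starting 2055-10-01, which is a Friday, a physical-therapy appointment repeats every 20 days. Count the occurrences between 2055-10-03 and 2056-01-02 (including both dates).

4

Occurrences land 20·i days after 2055-10-01 for i = 0, 1, 2, …
2055-10-03 is 2 days after the start; 2 ÷ 20 = 0 remainder 2; since the remainder is 2, round up to i = 1. First occurrence in the window: #2 on 2055-10-21 (1×20 = 20 days in).
2056-01-02 is 93 days after the start; 93 ÷ 20 = 4 remainder 13. Last occurrence in the window: #5 on 2055-12-20.
Occurrences #2 through #5: 4 in total.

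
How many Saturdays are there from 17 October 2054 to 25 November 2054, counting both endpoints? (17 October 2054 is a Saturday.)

6

17 October 2054 is a Saturday; the first Saturday on or after it is 17 October 2054.
From 17 October 2054 to 25 November 2054: 14 + 25 = 39 days (rest of October, November).
39 ÷ 7 = 5 full weeks with remainder 4, so 5 more Saturdays after the first → 6.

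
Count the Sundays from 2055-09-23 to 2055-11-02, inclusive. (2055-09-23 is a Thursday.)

2055-09-23 is a Thursday; the first Sunday on or after it is 2055-09-26 (3 days later).
From 2055-09-26 to 2055-11-02: 4 + 31 + 2 = 37 days (rest of September, October, November).
37 ÷ 7 = 5 full weeks with remainder 2, so 5 more Sundays after the first → 6.

6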